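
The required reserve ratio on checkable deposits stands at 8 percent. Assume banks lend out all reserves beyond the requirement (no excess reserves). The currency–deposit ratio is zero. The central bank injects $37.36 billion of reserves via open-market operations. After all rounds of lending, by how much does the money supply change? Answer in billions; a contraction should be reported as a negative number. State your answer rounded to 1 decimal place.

$467.0 billion

The simple money multiplier is m = 1/rr = 1/0.08 = 12.5.
An open-market purchase increases the monetary base by 37.36 billion, so ΔM = m × ΔMB = 12.5 × 37.36 = 467 billion.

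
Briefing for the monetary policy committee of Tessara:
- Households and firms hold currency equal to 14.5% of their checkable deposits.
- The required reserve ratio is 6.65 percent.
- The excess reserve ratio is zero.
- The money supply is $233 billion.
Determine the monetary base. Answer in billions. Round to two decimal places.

The money multiplier is m = (1 + c) / (rr + c) = (1 + 0.145) / (0.0665 + 0.145) ≈ 5.413712.
MB = M / m = 233 / 5.413712 ≈ 43.0389 billion.

$43.04 billion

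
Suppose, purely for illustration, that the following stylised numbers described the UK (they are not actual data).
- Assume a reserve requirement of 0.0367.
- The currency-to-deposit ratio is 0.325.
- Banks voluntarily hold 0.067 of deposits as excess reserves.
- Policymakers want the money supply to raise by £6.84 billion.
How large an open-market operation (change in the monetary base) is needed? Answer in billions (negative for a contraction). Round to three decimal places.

£2.213 billion

The money multiplier is m = (1 + c) / (rr + e + c) = (1 + 0.325) / (0.0367 + 0.067 + 0.325) ≈ 3.09074.
ΔMB = ΔM / m = (+6.84) / 3.09074 ≈ 2.2131 billion.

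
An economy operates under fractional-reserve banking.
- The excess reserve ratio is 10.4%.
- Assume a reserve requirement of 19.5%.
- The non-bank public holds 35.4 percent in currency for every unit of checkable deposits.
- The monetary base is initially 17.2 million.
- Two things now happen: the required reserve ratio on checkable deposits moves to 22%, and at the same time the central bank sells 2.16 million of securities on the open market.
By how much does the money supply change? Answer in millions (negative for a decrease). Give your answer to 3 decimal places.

-5.629 million

Before: m₁ = (1 + 0.354) / (0.195 + 0.104 + 0.354) ≈ 2.073507, MB₁ = 17.2, so M₁ = 2.073507 × 17.2 ≈ 35.6643 million.
After: m₂ = (1 + 0.354) / (0.22 + 0.104 + 0.354) ≈ 1.997050, MB₂ = 17.2 − 2.16 = 15.04, so M₂ = 1.997050 × 15.04 ≈ 30.0356 million.
ΔM = M₂ − M₁ = 30.0356 − 35.6643 = -5.6287 million.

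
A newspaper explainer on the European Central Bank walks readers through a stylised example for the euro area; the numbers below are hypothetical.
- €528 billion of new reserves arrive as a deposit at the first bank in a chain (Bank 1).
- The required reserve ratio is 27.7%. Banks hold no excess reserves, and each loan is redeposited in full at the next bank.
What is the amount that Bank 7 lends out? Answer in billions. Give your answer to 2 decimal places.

Each bank lends a fraction (1 − rr) = 0.7230 of the deposit it receives, so Bank 7 receives 528·0.7230^6 and lends 528·0.7230^7 ≈ 54.5258 billion.

€54.53 billion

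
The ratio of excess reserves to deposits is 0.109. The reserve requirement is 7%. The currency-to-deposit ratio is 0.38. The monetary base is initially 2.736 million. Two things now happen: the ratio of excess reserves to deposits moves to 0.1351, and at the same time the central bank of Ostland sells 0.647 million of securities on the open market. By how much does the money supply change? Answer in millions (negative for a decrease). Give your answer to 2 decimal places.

-1.83 million

Before: m₁ = (1 + 0.38) / (0.07 + 0.109 + 0.38) ≈ 2.4687, MB₁ = 2.736, so M₁ = 2.4687 × 2.736 ≈ 6.7544 million.
After: m₂ = (1 + 0.38) / (0.07 + 0.1351 + 0.38) ≈ 2.3586, MB₂ = 2.736 − 0.647 = 2.089, so M₂ = 2.3586 × 2.089 ≈ 4.9271 million.
ΔM = M₂ − M₁ = 4.9271 − 6.7544 = -1.8273 million.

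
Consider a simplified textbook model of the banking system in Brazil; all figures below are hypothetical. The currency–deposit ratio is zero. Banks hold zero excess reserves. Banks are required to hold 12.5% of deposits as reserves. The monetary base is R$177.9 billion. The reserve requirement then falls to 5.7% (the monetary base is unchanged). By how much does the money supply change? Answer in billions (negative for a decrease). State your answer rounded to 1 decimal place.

Initially m₁ = 1 / (0.125) = 8, so M₁ = 8 × 177.9 = 1423.2 billion.
After the change m₂ = 1 / (0.057) ≈ 17.54386, so M₂ = 17.54386 × 177.9 ≈ 3121.0527 billion.
ΔM = M₂ − M₁ = 3121.0527 − 1423.2 = 1697.8527 billion.

R$1697.9 billion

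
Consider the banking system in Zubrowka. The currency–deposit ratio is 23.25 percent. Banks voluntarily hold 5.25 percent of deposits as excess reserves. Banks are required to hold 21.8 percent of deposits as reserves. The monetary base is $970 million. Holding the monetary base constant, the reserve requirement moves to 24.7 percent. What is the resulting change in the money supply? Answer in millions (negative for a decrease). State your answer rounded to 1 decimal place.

Initially m₁ = (1 + 0.2325) / (0.218 + 0.0525 + 0.2325) ≈ 2.45030, so M₁ = 2.45030 × 970 = 2376.791 million.
After the change m₂ = (1 + 0.2325) / (0.247 + 0.0525 + 0.2325) ≈ 2.31673, so M₂ = 2.31673 × 970 = 2247.2281 million.
ΔM = M₂ − M₁ = 2247.2281 − 2376.791 = -129.5629 million.

-129.6 million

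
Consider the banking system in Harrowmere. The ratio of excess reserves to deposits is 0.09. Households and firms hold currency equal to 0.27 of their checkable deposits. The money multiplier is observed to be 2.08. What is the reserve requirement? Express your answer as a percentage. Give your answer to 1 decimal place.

25.1%

Using m = 2.08. Since m = (1 + c)/(c + rr + e), the denominator satisfies c + rr + e = (1 + c)/m = (1 + 0.27) / 2.08 ≈ 0.610577.
With c = 0.27 and e = 0.09, the reserve requirement is 0.610577 − 0.27 − 0.09 = 0.250577.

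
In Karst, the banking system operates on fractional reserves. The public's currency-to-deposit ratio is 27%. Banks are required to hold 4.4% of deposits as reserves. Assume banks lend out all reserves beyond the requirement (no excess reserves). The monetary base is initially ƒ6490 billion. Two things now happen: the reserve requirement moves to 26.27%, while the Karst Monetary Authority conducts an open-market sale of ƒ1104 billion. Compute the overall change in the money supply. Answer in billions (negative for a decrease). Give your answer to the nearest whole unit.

-13409 billion

Before: m₁ = (1 + 0.27) / (0.044 + 0.27) ≈ 4.04459, MB₁ = 6490, so M₁ = 4.04459 × 6490 = 26249.3891 billion.
After: m₂ = (1 + 0.27) / (0.2627 + 0.27) ≈ 2.38408, MB₂ = 6490 − 1104 = 5386, so M₂ = 2.38408 × 5386 ≈ 12840.6549 billion.
ΔM = M₂ − M₁ = 12840.6549 − 26249.3891 = -13408.7342 billion.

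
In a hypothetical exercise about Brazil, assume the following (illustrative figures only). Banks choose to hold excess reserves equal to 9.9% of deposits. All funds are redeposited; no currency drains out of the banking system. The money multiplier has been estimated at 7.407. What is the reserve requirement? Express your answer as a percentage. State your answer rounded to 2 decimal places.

3.60%

Using m = 7.407. Since m = (1 + c)/(c + rr + e), the denominator satisfies c + rr + e = (1 + c)/m = (1 + 0) / 7.407 ≈ 0.135007.
With c = 0 and e = 0.099, the reserve requirement is 0.135007 − 0 − 0.099 = 0.036007.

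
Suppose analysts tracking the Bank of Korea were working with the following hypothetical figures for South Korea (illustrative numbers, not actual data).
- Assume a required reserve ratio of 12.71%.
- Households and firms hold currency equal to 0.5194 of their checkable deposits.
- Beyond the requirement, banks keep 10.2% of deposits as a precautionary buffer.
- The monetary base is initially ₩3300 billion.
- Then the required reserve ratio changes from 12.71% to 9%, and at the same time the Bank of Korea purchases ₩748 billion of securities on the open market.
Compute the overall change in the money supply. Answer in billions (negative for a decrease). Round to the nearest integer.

Before: m₁ = (1 + 0.5194) / (0.1271 + 0.102 + 0.5194) ≈ 2.02993, MB₁ = 3300, so M₁ = 2.02993 × 3300 = 6698.769 billion.
After: m₂ = (1 + 0.5194) / (0.09 + 0.102 + 0.5194) ≈ 2.13579, MB₂ = 3300 + 748 = 4048, so M₂ = 2.13579 × 4048 ≈ 8645.6779 billion.
ΔM = M₂ − M₁ = 8645.6779 − 6698.769 = 1946.9089 billion.

₩1947 billion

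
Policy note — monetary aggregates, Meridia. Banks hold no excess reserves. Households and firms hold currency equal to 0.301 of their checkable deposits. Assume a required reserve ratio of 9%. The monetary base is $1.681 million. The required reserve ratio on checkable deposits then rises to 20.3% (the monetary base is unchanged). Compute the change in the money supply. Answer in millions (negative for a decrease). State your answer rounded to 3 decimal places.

-1.254 million

Initially m₁ = (1 + 0.301) / (0.09 + 0.301) ≈ 3.32737, so M₁ = 3.32737 × 1.681 ≈ 5.5933 million.
After the change m₂ = (1 + 0.301) / (0.203 + 0.301) ≈ 2.58135, so M₂ = 2.58135 × 1.681 ≈ 4.3392 million.
ΔM = M₂ − M₁ = 4.3392 − 5.5933 = -1.2541 million.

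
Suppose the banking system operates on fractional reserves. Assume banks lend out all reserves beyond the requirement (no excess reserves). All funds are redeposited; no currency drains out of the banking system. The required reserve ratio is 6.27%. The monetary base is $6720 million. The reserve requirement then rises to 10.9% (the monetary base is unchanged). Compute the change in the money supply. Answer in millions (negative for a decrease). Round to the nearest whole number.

-45526 million

Initially m₁ = 1 / (0.0627) ≈ 15.94896, so M₁ = 15.94896 × 6720 = 107177.0112 million.
After the change m₂ = 1 / (0.109) ≈ 9.17431, so M₂ = 9.17431 × 6720 = 61651.3632 million.
ΔM = M₂ − M₁ = 61651.3632 − 107177.0112 = -45525.648 million.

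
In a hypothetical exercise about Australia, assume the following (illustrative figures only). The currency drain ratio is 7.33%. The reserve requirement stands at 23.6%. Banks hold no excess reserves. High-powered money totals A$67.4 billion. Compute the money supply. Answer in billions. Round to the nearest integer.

The money multiplier is m = (1 + c) / (rr + c) = (1 + 0.0733) / (0.236 + 0.0733) ≈ 3.4701.
So M = m × MB = 3.4701 × 67.4 ≈ 233.8847 billion.

A$234 billion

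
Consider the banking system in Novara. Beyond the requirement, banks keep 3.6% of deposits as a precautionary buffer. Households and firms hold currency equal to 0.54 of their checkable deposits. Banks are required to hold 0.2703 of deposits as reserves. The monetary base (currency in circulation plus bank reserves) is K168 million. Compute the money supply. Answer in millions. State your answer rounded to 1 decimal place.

The money multiplier is m = (1 + c) / (rr + e + c) = (1 + 0.54) / (0.2703 + 0.036 + 0.54) ≈ 1.81969.
So M = m × MB = 1.81969 × 168 ≈ 305.7079 million.

K305.7 million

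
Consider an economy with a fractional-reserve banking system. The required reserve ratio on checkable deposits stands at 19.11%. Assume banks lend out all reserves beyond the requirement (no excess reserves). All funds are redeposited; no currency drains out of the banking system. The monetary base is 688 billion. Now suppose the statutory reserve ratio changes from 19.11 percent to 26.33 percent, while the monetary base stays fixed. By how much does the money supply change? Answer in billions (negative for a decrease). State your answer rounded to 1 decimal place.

Initially m₁ = 1 / (0.1911) ≈ 5.23286, so M₁ = 5.23286 × 688 ≈ 3600.2077 billion.
After the change m₂ = 1 / (0.2633) ≈ 3.79795, so M₂ = 3.79795 × 688 = 2612.9896 billion.
ΔM = M₂ − M₁ = 2612.9896 − 3600.2077 = -987.2181 billion.

-987.2 billion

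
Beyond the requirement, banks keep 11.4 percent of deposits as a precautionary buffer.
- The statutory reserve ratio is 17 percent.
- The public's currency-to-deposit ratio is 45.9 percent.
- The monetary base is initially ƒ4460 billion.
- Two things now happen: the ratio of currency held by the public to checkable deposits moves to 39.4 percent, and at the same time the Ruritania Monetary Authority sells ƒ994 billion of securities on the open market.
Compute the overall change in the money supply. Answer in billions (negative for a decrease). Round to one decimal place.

Before: m₁ = (1 + 0.459) / (0.17 + 0.114 + 0.459) ≈ 1.963661, MB₁ = 4460, so M₁ = 1.963661 × 4460 ≈ 8757.9281 billion.
After: m₂ = (1 + 0.394) / (0.17 + 0.114 + 0.394) ≈ 2.056047, MB₂ = 4460 − 994 = 3466, so M₂ = 2.056047 × 3466 ≈ 7126.2589 billion.
ΔM = M₂ − M₁ = 7126.2589 − 8757.9281 = -1631.6692 billion.

-1631.7 billion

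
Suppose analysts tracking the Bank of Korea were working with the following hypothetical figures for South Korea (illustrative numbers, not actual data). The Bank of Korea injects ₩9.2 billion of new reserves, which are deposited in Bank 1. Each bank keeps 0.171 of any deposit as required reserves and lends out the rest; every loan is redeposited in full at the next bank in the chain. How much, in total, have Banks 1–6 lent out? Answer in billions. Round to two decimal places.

₩30.12 billion

Bank i lends (1 − rr)^i of the original deposit: Bank 1 lends 9.2·0.8290 = 7.6268, Bank 2 lends 9.2·0.8290² ≈ 6.3226, and so on.
Summing a geometric series: total = 9.2·[0.8290·(1 − 0.8290^6) / (1 − 0.8290)] ≈ 30.1243 billion.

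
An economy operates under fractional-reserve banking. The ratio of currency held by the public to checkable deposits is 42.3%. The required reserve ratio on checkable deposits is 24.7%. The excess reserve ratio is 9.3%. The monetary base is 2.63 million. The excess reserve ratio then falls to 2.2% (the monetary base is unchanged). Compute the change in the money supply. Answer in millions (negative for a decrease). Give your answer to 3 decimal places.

Initially m₁ = (1 + 0.423) / (0.247 + 0.093 + 0.423) ≈ 1.86501, so M₁ = 1.86501 × 2.63 ≈ 4.905 million.
After the change m₂ = (1 + 0.423) / (0.247 + 0.022 + 0.423) ≈ 2.05636, so M₂ = 2.05636 × 2.63 ≈ 5.4082 million.
ΔM = M₂ − M₁ = 5.4082 − 4.905 = 0.5032 million.

0.503 million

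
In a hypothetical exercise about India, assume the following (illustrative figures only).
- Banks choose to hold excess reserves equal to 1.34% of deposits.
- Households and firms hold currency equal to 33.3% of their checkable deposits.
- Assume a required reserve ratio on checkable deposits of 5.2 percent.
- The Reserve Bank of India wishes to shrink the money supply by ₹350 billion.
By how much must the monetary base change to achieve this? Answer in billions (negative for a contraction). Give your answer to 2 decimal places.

-104.61 billion

The money multiplier is m = (1 + c) / (rr + e + c) = (1 + 0.333) / (0.052 + 0.0134 + 0.333) ≈ 3.345884.
ΔMB = ΔM / m = (−350) / 3.345884 ≈ -104.6061 billion.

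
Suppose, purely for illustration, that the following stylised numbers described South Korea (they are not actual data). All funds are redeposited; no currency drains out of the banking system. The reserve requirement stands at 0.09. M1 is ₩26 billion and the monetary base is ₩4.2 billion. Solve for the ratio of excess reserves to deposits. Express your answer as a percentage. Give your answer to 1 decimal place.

7.2%

Using m = M/MB = 26/4.2 ≈ 6.190476. Since m = (1 + c)/(c + rr + e), the denominator satisfies c + rr + e = (1 + c)/m = (1 + 0) / 6.190476 ≈ 0.161538.
With c = 0 and rr = 0.09, the ratio of excess reserves to deposits is 0.161538 − 0 − 0.09 = 0.071538.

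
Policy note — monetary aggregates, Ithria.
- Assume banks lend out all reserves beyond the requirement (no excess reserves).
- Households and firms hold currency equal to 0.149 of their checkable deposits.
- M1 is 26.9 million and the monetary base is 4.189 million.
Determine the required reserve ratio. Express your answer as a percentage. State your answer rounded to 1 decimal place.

Using m = M/MB = 26.9/4.189 ≈ 6.421580. Since m = (1 + c)/(c + rr + e), the denominator satisfies c + rr + e = (1 + c)/m = (1 + 0.149) / 6.421580 ≈ 0.178928.
With c = 0.149 and e = 0, the required reserve ratio is 0.178928 − 0.149 − 0 = 0.029928.

3.0%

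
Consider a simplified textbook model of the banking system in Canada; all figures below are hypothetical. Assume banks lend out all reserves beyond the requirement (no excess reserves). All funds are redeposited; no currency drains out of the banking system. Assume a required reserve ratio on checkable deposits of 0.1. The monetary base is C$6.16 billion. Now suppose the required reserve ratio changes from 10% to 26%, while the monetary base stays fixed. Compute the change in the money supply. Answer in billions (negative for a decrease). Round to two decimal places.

-37.91 billion

Initially m₁ = 1 / (0.1) = 10, so M₁ = 10 × 6.16 = 61.6 billion.
After the change m₂ = 1 / (0.26) ≈ 3.8462, so M₂ = 3.8462 × 6.16 ≈ 23.6926 billion.
ΔM = M₂ − M₁ = 23.6926 − 61.6 = -37.9074 billion.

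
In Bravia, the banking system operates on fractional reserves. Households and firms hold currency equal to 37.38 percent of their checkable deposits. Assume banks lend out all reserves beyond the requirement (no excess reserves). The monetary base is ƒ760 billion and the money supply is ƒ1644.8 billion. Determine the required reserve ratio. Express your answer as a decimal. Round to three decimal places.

Using m = M/MB = 1644.8/760 ≈ 2.164211. Since m = (1 + c)/(c + rr + e), the denominator satisfies c + rr + e = (1 + c)/m = (1 + 0.3738) / 2.164211 ≈ 0.634781.
With c = 0.3738 and e = 0, the required reserve ratio is 0.634781 − 0.3738 − 0 = 0.260981.

0.261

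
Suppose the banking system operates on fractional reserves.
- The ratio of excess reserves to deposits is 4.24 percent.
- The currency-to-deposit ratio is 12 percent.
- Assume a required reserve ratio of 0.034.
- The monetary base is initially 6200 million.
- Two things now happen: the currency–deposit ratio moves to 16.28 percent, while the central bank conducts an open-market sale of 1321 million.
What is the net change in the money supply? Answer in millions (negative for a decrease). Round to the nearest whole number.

Before: m₁ = (1 + 0.12) / (0.034 + 0.0424 + 0.12) ≈ 5.70265, MB₁ = 6200, so M₁ = 5.70265 × 6200 = 35356.43 million.
After: m₂ = (1 + 0.1628) / (0.034 + 0.0424 + 0.1628) ≈ 4.86120, MB₂ = 6200 − 1321 = 4879, so M₂ = 4.86120 × 4879 = 23717.7948 million.
ΔM = M₂ − M₁ = 23717.7948 − 35356.43 = -11638.6352 million.

-11639 million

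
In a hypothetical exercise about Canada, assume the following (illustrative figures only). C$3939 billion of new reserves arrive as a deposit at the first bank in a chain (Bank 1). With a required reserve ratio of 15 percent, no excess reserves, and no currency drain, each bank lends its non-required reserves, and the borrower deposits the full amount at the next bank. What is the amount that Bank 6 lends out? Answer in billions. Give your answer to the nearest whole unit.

Each bank lends a fraction (1 − rr) = 0.8500 of the deposit it receives, so Bank 6 receives 3939·0.8500^5 and lends 3939·0.8500^6 ≈ 1485.5919 billion.

C$1486 billion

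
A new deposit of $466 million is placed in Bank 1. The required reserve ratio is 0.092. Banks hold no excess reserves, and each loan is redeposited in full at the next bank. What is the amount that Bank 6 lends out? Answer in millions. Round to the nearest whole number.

Each bank lends a fraction (1 − rr) = 0.9080 of the deposit it receives, so Bank 6 receives 466·0.9080^5 and lends 466·0.9080^6 ≈ 261.1566 million.

$261 million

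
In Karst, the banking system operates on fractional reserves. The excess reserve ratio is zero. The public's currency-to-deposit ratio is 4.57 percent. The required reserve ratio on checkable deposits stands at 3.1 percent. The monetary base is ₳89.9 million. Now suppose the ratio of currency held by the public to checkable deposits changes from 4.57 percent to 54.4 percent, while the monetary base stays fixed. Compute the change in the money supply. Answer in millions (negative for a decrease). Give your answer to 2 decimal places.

-984.26 million

Initially m₁ = (1 + 0.0457) / (0.031 + 0.0457) ≈ 13.63364, so M₁ = 13.63364 × 89.9 ≈ 1225.6642 million.
After the change m₂ = (1 + 0.544) / (0.031 + 0.544) ≈ 2.68522, so M₂ = 2.68522 × 89.9 ≈ 241.4013 million.
ΔM = M₂ − M₁ = 241.4013 − 1225.6642 = -984.2629 million.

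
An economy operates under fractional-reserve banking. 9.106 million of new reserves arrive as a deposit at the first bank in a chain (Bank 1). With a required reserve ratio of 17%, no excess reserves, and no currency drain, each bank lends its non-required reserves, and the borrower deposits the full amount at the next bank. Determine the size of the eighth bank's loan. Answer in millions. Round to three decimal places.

Each bank lends a fraction (1 − rr) = 0.8300 of the deposit it receives, so Bank 8 receives 9.106·0.8300^7 and lends 9.106·0.8300^8 ≈ 2.0509 million.

2.051 million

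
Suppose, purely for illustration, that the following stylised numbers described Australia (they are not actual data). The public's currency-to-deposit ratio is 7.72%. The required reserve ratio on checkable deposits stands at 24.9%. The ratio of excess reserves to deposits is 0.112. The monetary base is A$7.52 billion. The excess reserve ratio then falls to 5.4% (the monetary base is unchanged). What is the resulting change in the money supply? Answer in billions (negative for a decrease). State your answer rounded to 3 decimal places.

Initially m₁ = (1 + 0.0772) / (0.249 + 0.112 + 0.0772) ≈ 2.45824, so M₁ = 2.45824 × 7.52 ≈ 18.486 billion.
After the change m₂ = (1 + 0.0772) / (0.249 + 0.054 + 0.0772) ≈ 2.83325, so M₂ = 2.83325 × 7.52 ≈ 21.306 billion.
ΔM = M₂ − M₁ = 21.306 − 18.486 = 2.82 billion.

A$2.820 billion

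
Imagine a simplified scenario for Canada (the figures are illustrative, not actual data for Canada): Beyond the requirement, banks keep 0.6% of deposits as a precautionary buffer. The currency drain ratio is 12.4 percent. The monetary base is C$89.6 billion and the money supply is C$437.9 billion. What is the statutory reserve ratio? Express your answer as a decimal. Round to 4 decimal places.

0.1000

Using m = M/MB = 437.9/89.6 ≈ 4.887277. Since m = (1 + c)/(c + rr + e), the denominator satisfies c + rr + e = (1 + c)/m = (1 + 0.124) / 4.887277 ≈ 0.229985.
With c = 0.124 and e = 0.006, the statutory reserve ratio is 0.229985 − 0.124 − 0.006 = 0.099985.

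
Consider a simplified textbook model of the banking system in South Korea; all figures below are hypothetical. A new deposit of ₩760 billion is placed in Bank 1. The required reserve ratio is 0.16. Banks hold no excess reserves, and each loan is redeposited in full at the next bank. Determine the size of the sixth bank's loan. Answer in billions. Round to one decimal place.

Each bank lends a fraction (1 − rr) = 0.8400 of the deposit it receives, so Bank 6 receives 760·0.8400^5 and lends 760·0.8400^6 ≈ 266.9865 billion.

₩267.0 billion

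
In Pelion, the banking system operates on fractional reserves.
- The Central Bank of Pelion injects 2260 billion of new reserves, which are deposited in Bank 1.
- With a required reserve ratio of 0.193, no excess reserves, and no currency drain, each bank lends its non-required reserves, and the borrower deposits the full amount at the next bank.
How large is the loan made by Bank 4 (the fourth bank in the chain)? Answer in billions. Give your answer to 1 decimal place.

958.5 billion

Each bank lends a fraction (1 − rr) = 0.8070 of the deposit it receives, so Bank 4 receives 2260·0.8070^3 and lends 2260·0.8070^4 ≈ 958.5231 billion.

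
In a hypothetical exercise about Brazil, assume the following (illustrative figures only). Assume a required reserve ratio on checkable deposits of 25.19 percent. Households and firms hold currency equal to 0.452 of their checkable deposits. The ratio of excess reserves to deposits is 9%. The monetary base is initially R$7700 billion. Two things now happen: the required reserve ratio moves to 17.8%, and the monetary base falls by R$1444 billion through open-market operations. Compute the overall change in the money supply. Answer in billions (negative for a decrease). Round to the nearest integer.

Before: m₁ = (1 + 0.452) / (0.2519 + 0.09 + 0.452) ≈ 1.82895, MB₁ = 7700, so M₁ = 1.82895 × 7700 = 14082.915 billion.
After: m₂ = (1 + 0.452) / (0.178 + 0.09 + 0.452) ≈ 2.01667, MB₂ = 7700 − 1444 = 6256, so M₂ = 2.01667 × 6256 ≈ 12616.2875 billion.
ΔM = M₂ − M₁ = 12616.2875 − 14082.915 = -1466.6275 billion.

-1467 billion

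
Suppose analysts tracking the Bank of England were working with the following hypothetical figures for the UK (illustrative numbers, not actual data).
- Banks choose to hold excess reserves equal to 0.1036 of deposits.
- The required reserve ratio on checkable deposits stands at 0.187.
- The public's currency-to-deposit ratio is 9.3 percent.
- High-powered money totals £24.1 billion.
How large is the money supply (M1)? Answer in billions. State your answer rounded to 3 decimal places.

£68.669 billion

The money multiplier is m = (1 + c) / (rr + e + c) = (1 + 0.093) / (0.187 + 0.1036 + 0.093) ≈ 2.849322.
So M = m × MB = 2.849322 × 24.1 ≈ 68.6687 billion.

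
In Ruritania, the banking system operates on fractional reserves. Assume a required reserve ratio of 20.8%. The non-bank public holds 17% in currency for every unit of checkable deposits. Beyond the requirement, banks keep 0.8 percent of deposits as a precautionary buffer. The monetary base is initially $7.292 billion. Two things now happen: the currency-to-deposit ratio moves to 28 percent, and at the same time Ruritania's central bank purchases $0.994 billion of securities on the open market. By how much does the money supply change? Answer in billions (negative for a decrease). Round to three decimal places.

-0.719 billion

Before: m₁ = (1 + 0.17) / (0.208 + 0.008 + 0.17) ≈ 3.03109, MB₁ = 7.292, so M₁ = 3.03109 × 7.292 ≈ 22.1027 billion.
After: m₂ = (1 + 0.28) / (0.208 + 0.008 + 0.28) ≈ 2.58065, MB₂ = 7.292 + 0.994 = 8.286, so M₂ = 2.58065 × 8.286 ≈ 21.3833 billion.
ΔM = M₂ − M₁ = 21.3833 − 22.1027 = -0.7194 billion.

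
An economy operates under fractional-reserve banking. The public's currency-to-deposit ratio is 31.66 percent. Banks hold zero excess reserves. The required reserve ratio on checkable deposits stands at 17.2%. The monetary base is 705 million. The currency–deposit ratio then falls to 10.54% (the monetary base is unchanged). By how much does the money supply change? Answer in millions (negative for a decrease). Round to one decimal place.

909.6 million

Initially m₁ = (1 + 0.3166) / (0.172 + 0.3166) ≈ 2.69464, so M₁ = 2.69464 × 705 = 1899.7212 million.
After the change m₂ = (1 + 0.1054) / (0.172 + 0.1054) ≈ 3.98486, so M₂ = 3.98486 × 705 = 2809.3263 million.
ΔM = M₂ − M₁ = 2809.3263 − 1899.7212 = 909.6051 million.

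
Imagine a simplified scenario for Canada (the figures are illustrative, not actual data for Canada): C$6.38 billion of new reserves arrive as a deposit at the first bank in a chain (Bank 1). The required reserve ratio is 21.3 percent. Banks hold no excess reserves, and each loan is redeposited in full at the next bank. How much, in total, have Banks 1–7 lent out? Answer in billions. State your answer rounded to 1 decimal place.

Bank i lends (1 − rr)^i of the original deposit: Bank 1 lends 6.38·0.7870 ≈ 5.0211, Bank 2 lends 6.38·0.7870² ≈ 3.9516, and so on.
Summing a geometric series: total = 6.38·[0.7870·(1 − 0.7870^7) / (1 − 0.7870)] ≈ 19.1651 billion.

C$19.2 billion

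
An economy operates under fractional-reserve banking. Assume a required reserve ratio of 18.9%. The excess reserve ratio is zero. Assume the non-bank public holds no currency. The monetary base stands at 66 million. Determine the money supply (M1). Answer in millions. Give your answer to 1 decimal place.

349.2 million

With no currency drain or excess reserves, the money multiplier is m = 1/rr = 1/0.189 ≈ 5.2910.
Money supply M = m × MB = 5.2910 × 66 = 349.206 million.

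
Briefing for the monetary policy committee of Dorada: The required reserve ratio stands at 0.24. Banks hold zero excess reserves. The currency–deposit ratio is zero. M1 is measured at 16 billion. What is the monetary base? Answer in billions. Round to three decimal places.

With no currency drain and no excess reserves, the money multiplier is m = 1/rr = 1/0.24 ≈ 4.166667.
The monetary base is MB = M / m = 16 / 4.166667 ≈ 3.84 billion.

3.840 billion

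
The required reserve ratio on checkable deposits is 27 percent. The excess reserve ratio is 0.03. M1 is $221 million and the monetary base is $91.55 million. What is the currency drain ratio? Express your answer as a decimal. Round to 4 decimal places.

Using m = M/MB = 221/91.55 ≈ 2.413981. From m = (1 + c)/(c + rr + e), rearranging gives 1 + c = m·(c + rr + e), so c·(1 − m) = m·(rr + e) − 1.
Hence c = [m·(rr + e) − 1]/(1 − m) = [2.413981 × (0.27 + 0.03) − 1] / (1 − 2.413981) ≈ 0.195056.

0.1951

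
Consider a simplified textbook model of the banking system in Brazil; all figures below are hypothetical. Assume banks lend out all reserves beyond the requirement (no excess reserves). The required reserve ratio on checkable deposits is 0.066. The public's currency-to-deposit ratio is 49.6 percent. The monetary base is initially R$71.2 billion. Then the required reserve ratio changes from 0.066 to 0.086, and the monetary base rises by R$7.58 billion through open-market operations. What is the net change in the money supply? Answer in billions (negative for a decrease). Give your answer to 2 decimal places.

R$12.97 billion

Before: m₁ = (1 + 0.496) / (0.066 + 0.496) ≈ 2.66192, MB₁ = 71.2, so M₁ = 2.66192 × 71.2 ≈ 189.5287 billion.
After: m₂ = (1 + 0.496) / (0.086 + 0.496) ≈ 2.57045, MB₂ = 71.2 + 7.58 = 78.78, so M₂ = 2.57045 × 78.78 ≈ 202.5001 billion.
ΔM = M₂ − M₁ = 202.5001 − 189.5287 = 12.9714 billion.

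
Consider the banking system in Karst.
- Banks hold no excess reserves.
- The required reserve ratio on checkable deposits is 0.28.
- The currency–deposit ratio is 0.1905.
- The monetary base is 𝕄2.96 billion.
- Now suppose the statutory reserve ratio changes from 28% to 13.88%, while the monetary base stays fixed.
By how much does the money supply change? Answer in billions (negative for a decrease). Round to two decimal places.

𝕄3.21 billion

Initially m₁ = (1 + 0.1905) / (0.28 + 0.1905) ≈ 2.5303, so M₁ = 2.5303 × 2.96 ≈ 7.4897 billion.
After the change m₂ = (1 + 0.1905) / (0.1388 + 0.1905) ≈ 3.6152, so M₂ = 3.6152 × 2.96 ≈ 10.701 billion.
ΔM = M₂ − M₁ = 10.701 − 7.4897 = 3.2113 billion.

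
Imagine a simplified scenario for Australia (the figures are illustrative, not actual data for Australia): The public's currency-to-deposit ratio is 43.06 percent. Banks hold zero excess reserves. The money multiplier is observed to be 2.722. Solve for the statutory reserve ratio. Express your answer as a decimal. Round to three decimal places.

Using m = 2.722. Since m = (1 + c)/(c + rr + e), the denominator satisfies c + rr + e = (1 + c)/m = (1 + 0.4306) / 2.722 ≈ 0.525569.
With c = 0.4306 and e = 0, the statutory reserve ratio is 0.525569 − 0.4306 − 0 = 0.094969.

0.095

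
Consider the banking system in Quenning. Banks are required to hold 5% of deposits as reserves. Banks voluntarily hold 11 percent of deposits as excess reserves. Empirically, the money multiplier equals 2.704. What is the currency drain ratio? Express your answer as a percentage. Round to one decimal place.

33.3%

Using m = 2.704. From m = (1 + c)/(c + rr + e), rearranging gives 1 + c = m·(c + rr + e), so c·(1 − m) = m·(rr + e) − 1.
Hence c = [m·(rr + e) − 1]/(1 − m) = [2.704 × (0.05 + 0.11) − 1] / (1 − 2.704) ≈ 0.332958.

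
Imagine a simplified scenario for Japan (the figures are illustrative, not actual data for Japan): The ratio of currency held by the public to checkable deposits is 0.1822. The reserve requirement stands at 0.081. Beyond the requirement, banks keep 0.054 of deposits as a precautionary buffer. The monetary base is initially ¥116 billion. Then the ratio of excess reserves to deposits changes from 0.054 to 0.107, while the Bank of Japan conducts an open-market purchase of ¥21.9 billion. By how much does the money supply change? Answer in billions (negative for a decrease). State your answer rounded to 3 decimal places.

¥8.041 billion

Before: m₁ = (1 + 0.1822) / (0.081 + 0.054 + 0.1822) ≈ 3.7269861, MB₁ = 116, so M₁ = 3.7269861 × 116 ≈ 432.3304 billion.
After: m₂ = (1 + 0.1822) / (0.081 + 0.107 + 0.1822) ≈ 3.1934090, MB₂ = 116 + 21.9 = 137.9, so M₂ = 3.1934090 × 137.9 ≈ 440.3711 billion.
ΔM = M₂ − M₁ = 440.3711 − 432.3304 = 8.0407 billion.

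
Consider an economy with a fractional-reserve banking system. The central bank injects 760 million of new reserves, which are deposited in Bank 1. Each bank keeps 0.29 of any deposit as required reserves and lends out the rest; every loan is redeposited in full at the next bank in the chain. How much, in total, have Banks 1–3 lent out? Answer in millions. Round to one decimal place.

Bank i lends (1 − rr)^i of the original deposit: Bank 1 lends 760·0.7100 = 539.6000, Bank 2 lends 760·0.7100² = 383.1160, and so on.
Summing a geometric series: total = 760·[0.7100·(1 − 0.7100^3) / (1 − 0.7100)] ≈ 1194.7284 million.

1194.7 million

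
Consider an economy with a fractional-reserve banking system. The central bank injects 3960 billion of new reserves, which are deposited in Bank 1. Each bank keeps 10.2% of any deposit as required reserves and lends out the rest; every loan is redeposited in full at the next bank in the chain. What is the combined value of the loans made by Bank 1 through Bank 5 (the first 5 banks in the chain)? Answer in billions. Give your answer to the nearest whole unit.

14505 billion

Bank i lends (1 − rr)^i of the original deposit: Bank 1 lends 3960·0.8980 = 3556.0800, Bank 2 lends 3960·0.8980² ≈ 3193.3598, and so on.
Summing a geometric series: total = 3960·[0.8980·(1 − 0.8980^5) / (1 − 0.8980)] ≈ 14504.6892 billion.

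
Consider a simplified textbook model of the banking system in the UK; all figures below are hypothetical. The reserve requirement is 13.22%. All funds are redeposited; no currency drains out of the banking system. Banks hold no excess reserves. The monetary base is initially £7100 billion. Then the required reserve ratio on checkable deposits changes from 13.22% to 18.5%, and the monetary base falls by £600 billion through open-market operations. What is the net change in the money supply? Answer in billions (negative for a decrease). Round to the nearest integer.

-18571 billion

Before: m₁ = 1 / (0.1322) ≈ 7.56430, MB₁ = 7100, so M₁ = 7.56430 × 7100 = 53706.53 billion.
After: m₂ = 1 / (0.185) ≈ 5.40541, MB₂ = 7100 − 600 = 6500, so M₂ = 5.40541 × 6500 = 35135.165 billion.
ΔM = M₂ − M₁ = 35135.165 − 53706.53 = -18571.365 billion.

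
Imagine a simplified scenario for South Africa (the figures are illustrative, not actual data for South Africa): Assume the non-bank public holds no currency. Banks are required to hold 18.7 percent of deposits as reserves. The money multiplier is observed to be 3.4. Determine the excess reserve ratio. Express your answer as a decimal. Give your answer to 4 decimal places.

0.1071

Using m = 3.4. Since m = (1 + c)/(c + rr + e), the denominator satisfies c + rr + e = (1 + c)/m = (1 + 0) / 3.4 ≈ 0.294118.
With c = 0 and rr = 0.187, the excess reserve ratio is 0.294118 − 0 − 0.187 = 0.107118.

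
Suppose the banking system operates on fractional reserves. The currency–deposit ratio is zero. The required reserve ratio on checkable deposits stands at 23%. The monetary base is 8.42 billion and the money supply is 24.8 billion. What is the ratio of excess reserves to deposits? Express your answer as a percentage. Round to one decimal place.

11.0%

Using m = M/MB = 24.8/8.42 ≈ 2.945368. Since m = (1 + c)/(c + rr + e), the denominator satisfies c + rr + e = (1 + c)/m = (1 + 0) / 2.945368 ≈ 0.339516.
With c = 0 and rr = 0.23, the ratio of excess reserves to deposits is 0.339516 − 0 − 0.23 = 0.109516.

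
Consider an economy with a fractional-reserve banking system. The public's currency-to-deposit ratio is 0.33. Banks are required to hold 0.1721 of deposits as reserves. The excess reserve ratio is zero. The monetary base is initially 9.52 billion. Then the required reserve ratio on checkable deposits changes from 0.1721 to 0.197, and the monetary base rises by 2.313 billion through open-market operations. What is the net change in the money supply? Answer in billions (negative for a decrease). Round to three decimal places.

4.646 billion

Before: m₁ = (1 + 0.33) / (0.1721 + 0.33) ≈ 2.648875, MB₁ = 9.52, so M₁ = 2.648875 × 9.52 ≈ 25.2173 billion.
After: m₂ = (1 + 0.33) / (0.197 + 0.33) ≈ 2.523719, MB₂ = 9.52 + 2.313 = 11.833, so M₂ = 2.523719 × 11.833 ≈ 29.8632 billion.
ΔM = M₂ − M₁ = 29.8632 − 25.2173 = 4.6459 billion.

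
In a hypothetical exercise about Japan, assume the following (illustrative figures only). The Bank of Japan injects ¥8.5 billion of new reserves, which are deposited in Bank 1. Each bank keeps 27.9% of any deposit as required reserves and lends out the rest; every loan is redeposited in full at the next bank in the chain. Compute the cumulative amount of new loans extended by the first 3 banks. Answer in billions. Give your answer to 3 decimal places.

Bank i lends (1 − rr)^i of the original deposit: Bank 1 lends 8.5·0.7210 = 6.1285, Bank 2 lends 8.5·0.7210² ≈ 4.4186, and so on.
Summing a geometric series: total = 8.5·[0.7210·(1 − 0.7210^3) / (1 − 0.7210)] ≈ 13.7330 billion.

¥13.733 billion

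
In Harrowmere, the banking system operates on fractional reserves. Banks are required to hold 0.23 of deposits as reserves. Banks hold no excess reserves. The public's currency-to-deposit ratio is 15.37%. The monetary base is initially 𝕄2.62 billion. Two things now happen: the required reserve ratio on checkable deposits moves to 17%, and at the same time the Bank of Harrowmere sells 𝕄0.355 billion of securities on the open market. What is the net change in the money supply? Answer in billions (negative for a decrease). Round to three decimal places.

𝕄0.195 billion

Before: m₁ = (1 + 0.1537) / (0.23 + 0.1537) ≈ 3.00678, MB₁ = 2.62, so M₁ = 3.00678 × 2.62 ≈ 7.8778 billion.
After: m₂ = (1 + 0.1537) / (0.17 + 0.1537) ≈ 3.56410, MB₂ = 2.62 − 0.355 = 2.265, so M₂ = 3.56410 × 2.265 ≈ 8.0727 billion.
ΔM = M₂ − M₁ = 8.0727 − 7.8778 = 0.1949 billion.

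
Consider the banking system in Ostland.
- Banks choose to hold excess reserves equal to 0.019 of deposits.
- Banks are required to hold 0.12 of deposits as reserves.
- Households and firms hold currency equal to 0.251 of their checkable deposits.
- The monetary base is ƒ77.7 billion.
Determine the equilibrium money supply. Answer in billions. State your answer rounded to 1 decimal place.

ƒ249.2 billion

The money multiplier is m = (1 + c) / (rr + e + c) = (1 + 0.251) / (0.12 + 0.019 + 0.251) ≈ 3.2077.
So M = m × MB = 3.2077 × 77.7 ≈ 249.2383 billion.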